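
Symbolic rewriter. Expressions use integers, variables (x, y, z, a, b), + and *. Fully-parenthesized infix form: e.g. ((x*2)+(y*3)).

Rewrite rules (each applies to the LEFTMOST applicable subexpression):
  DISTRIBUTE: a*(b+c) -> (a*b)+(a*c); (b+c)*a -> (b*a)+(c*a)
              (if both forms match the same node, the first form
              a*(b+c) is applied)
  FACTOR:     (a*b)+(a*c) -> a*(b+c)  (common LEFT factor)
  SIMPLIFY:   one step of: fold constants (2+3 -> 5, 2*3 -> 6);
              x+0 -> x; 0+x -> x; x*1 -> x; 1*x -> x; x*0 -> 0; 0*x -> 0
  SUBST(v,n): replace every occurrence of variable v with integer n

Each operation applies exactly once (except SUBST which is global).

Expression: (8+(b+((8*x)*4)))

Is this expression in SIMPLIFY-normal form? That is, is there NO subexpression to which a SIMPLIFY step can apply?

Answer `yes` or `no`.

Expression: (8+(b+((8*x)*4)))
Scanning for simplifiable subexpressions (pre-order)...
  at root: (8+(b+((8*x)*4))) (not simplifiable)
  at R: (b+((8*x)*4)) (not simplifiable)
  at RR: ((8*x)*4) (not simplifiable)
  at RRL: (8*x) (not simplifiable)
Result: no simplifiable subexpression found -> normal form.

Answer: yes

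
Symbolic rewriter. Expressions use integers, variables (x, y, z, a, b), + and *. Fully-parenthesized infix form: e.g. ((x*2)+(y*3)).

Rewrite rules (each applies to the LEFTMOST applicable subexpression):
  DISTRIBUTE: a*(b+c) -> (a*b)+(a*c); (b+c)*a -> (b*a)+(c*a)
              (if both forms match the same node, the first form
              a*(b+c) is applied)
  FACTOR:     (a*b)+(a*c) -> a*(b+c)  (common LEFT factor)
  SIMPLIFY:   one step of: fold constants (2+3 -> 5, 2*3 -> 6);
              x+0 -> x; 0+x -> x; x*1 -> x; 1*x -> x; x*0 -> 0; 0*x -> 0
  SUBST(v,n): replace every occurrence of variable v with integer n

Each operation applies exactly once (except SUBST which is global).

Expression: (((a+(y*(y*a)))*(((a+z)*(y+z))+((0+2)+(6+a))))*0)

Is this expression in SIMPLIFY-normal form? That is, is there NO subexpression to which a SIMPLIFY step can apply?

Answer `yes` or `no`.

Expression: (((a+(y*(y*a)))*(((a+z)*(y+z))+((0+2)+(6+a))))*0)
Scanning for simplifiable subexpressions (pre-order)...
  at root: (((a+(y*(y*a)))*(((a+z)*(y+z))+((0+2)+(6+a))))*0) (SIMPLIFIABLE)
  at L: ((a+(y*(y*a)))*(((a+z)*(y+z))+((0+2)+(6+a)))) (not simplifiable)
  at LL: (a+(y*(y*a))) (not simplifiable)
  at LLR: (y*(y*a)) (not simplifiable)
  at LLRR: (y*a) (not simplifiable)
  at LR: (((a+z)*(y+z))+((0+2)+(6+a))) (not simplifiable)
  at LRL: ((a+z)*(y+z)) (not simplifiable)
  at LRLL: (a+z) (not simplifiable)
  at LRLR: (y+z) (not simplifiable)
  at LRR: ((0+2)+(6+a)) (not simplifiable)
  at LRRL: (0+2) (SIMPLIFIABLE)
  at LRRR: (6+a) (not simplifiable)
Found simplifiable subexpr at path root: (((a+(y*(y*a)))*(((a+z)*(y+z))+((0+2)+(6+a))))*0)
One SIMPLIFY step would give: 0
-> NOT in normal form.

Answer: no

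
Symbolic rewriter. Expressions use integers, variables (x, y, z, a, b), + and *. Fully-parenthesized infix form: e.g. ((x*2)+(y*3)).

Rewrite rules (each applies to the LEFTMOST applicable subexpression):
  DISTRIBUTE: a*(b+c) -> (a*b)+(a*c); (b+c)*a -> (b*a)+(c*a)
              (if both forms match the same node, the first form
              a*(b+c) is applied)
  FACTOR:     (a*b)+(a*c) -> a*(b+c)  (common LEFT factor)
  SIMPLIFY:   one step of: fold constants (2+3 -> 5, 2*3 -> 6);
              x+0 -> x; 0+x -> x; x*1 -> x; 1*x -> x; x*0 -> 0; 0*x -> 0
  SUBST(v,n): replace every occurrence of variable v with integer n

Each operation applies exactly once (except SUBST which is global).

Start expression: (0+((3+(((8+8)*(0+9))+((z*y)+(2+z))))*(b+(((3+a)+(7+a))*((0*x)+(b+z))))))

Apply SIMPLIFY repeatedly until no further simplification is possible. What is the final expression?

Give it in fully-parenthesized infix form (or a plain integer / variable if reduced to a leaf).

Start: (0+((3+(((8+8)*(0+9))+((z*y)+(2+z))))*(b+(((3+a)+(7+a))*((0*x)+(b+z))))))
Step 1: at root: (0+((3+(((8+8)*(0+9))+((z*y)+(2+z))))*(b+(((3+a)+(7+a))*((0*x)+(b+z)))))) -> ((3+(((8+8)*(0+9))+((z*y)+(2+z))))*(b+(((3+a)+(7+a))*((0*x)+(b+z))))); overall: (0+((3+(((8+8)*(0+9))+((z*y)+(2+z))))*(b+(((3+a)+(7+a))*((0*x)+(b+z)))))) -> ((3+(((8+8)*(0+9))+((z*y)+(2+z))))*(b+(((3+a)+(7+a))*((0*x)+(b+z)))))
Step 2: at LRLL: (8+8) -> 16; overall: ((3+(((8+8)*(0+9))+((z*y)+(2+z))))*(b+(((3+a)+(7+a))*((0*x)+(b+z))))) -> ((3+((16*(0+9))+((z*y)+(2+z))))*(b+(((3+a)+(7+a))*((0*x)+(b+z)))))
Step 3: at LRLR: (0+9) -> 9; overall: ((3+((16*(0+9))+((z*y)+(2+z))))*(b+(((3+a)+(7+a))*((0*x)+(b+z))))) -> ((3+((16*9)+((z*y)+(2+z))))*(b+(((3+a)+(7+a))*((0*x)+(b+z)))))
Step 4: at LRL: (16*9) -> 144; overall: ((3+((16*9)+((z*y)+(2+z))))*(b+(((3+a)+(7+a))*((0*x)+(b+z))))) -> ((3+(144+((z*y)+(2+z))))*(b+(((3+a)+(7+a))*((0*x)+(b+z)))))
Step 5: at RRRL: (0*x) -> 0; overall: ((3+(144+((z*y)+(2+z))))*(b+(((3+a)+(7+a))*((0*x)+(b+z))))) -> ((3+(144+((z*y)+(2+z))))*(b+(((3+a)+(7+a))*(0+(b+z)))))
Step 6: at RRR: (0+(b+z)) -> (b+z); overall: ((3+(144+((z*y)+(2+z))))*(b+(((3+a)+(7+a))*(0+(b+z))))) -> ((3+(144+((z*y)+(2+z))))*(b+(((3+a)+(7+a))*(b+z))))
Fixed point: ((3+(144+((z*y)+(2+z))))*(b+(((3+a)+(7+a))*(b+z))))

Answer: ((3+(144+((z*y)+(2+z))))*(b+(((3+a)+(7+a))*(b+z))))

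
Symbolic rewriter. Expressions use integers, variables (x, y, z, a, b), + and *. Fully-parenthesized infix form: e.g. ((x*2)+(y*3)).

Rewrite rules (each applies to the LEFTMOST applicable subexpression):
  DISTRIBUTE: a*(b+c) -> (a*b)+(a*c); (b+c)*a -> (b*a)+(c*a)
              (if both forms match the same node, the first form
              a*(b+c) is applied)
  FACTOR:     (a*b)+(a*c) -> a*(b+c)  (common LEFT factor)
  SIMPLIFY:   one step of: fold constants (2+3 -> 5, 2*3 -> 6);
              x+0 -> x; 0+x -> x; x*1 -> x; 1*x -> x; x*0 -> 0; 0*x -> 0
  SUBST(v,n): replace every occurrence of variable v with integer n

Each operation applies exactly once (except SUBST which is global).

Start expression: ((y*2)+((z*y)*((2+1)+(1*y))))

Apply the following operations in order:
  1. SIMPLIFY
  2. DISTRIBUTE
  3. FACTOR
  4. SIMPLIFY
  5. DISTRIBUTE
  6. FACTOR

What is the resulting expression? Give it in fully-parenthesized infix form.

Start: ((y*2)+((z*y)*((2+1)+(1*y))))
Apply SIMPLIFY at RRL (target: (2+1)): ((y*2)+((z*y)*((2+1)+(1*y)))) -> ((y*2)+((z*y)*(3+(1*y))))
Apply DISTRIBUTE at R (target: ((z*y)*(3+(1*y)))): ((y*2)+((z*y)*(3+(1*y)))) -> ((y*2)+(((z*y)*3)+((z*y)*(1*y))))
Apply FACTOR at R (target: (((z*y)*3)+((z*y)*(1*y)))): ((y*2)+(((z*y)*3)+((z*y)*(1*y)))) -> ((y*2)+((z*y)*(3+(1*y))))
Apply SIMPLIFY at RRR (target: (1*y)): ((y*2)+((z*y)*(3+(1*y)))) -> ((y*2)+((z*y)*(3+y)))
Apply DISTRIBUTE at R (target: ((z*y)*(3+y))): ((y*2)+((z*y)*(3+y))) -> ((y*2)+(((z*y)*3)+((z*y)*y)))
Apply FACTOR at R (target: (((z*y)*3)+((z*y)*y))): ((y*2)+(((z*y)*3)+((z*y)*y))) -> ((y*2)+((z*y)*(3+y)))

Answer: ((y*2)+((z*y)*(3+y)))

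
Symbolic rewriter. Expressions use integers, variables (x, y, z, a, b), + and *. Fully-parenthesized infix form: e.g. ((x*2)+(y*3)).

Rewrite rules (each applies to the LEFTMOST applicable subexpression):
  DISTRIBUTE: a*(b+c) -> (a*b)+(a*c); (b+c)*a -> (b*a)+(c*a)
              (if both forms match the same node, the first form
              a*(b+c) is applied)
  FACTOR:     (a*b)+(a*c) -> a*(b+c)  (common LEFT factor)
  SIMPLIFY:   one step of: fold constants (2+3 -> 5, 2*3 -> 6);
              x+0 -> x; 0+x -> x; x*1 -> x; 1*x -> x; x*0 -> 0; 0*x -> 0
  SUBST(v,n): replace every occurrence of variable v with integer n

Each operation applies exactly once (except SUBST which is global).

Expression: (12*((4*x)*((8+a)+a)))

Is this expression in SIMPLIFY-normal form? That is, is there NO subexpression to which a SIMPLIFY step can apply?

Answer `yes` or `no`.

Expression: (12*((4*x)*((8+a)+a)))
Scanning for simplifiable subexpressions (pre-order)...
  at root: (12*((4*x)*((8+a)+a))) (not simplifiable)
  at R: ((4*x)*((8+a)+a)) (not simplifiable)
  at RL: (4*x) (not simplifiable)
  at RR: ((8+a)+a) (not simplifiable)
  at RRL: (8+a) (not simplifiable)
Result: no simplifiable subexpression found -> normal form.

Answer: yes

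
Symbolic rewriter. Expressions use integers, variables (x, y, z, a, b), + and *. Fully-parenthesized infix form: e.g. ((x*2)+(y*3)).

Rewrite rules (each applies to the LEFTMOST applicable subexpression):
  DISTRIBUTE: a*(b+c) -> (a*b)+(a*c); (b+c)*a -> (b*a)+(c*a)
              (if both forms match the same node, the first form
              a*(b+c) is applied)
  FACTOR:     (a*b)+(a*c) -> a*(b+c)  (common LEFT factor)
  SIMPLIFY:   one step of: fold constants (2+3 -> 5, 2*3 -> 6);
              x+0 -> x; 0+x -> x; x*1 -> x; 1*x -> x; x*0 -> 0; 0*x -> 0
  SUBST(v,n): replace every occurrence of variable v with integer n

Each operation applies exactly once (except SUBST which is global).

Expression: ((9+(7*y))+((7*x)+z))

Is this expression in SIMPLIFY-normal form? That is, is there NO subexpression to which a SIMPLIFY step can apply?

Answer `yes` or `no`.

Answer: yes

Derivation:
Expression: ((9+(7*y))+((7*x)+z))
Scanning for simplifiable subexpressions (pre-order)...
  at root: ((9+(7*y))+((7*x)+z)) (not simplifiable)
  at L: (9+(7*y)) (not simplifiable)
  at LR: (7*y) (not simplifiable)
  at R: ((7*x)+z) (not simplifiable)
  at RL: (7*x) (not simplifiable)
Result: no simplifiable subexpression found -> normal form.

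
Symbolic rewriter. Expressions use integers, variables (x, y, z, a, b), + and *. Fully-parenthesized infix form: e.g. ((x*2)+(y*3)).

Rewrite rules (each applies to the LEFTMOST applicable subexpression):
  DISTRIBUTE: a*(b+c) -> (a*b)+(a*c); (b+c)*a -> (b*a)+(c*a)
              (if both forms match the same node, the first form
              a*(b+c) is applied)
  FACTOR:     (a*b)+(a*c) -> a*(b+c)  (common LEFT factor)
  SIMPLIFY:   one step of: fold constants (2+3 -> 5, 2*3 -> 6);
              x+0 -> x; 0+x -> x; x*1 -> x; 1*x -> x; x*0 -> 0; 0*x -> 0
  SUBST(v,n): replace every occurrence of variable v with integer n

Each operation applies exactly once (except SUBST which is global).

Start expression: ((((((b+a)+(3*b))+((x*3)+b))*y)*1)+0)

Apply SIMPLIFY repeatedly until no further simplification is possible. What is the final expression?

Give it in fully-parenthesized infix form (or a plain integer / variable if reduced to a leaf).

Start: ((((((b+a)+(3*b))+((x*3)+b))*y)*1)+0)
Step 1: at root: ((((((b+a)+(3*b))+((x*3)+b))*y)*1)+0) -> (((((b+a)+(3*b))+((x*3)+b))*y)*1); overall: ((((((b+a)+(3*b))+((x*3)+b))*y)*1)+0) -> (((((b+a)+(3*b))+((x*3)+b))*y)*1)
Step 2: at root: (((((b+a)+(3*b))+((x*3)+b))*y)*1) -> ((((b+a)+(3*b))+((x*3)+b))*y); overall: (((((b+a)+(3*b))+((x*3)+b))*y)*1) -> ((((b+a)+(3*b))+((x*3)+b))*y)
Fixed point: ((((b+a)+(3*b))+((x*3)+b))*y)

Answer: ((((b+a)+(3*b))+((x*3)+b))*y)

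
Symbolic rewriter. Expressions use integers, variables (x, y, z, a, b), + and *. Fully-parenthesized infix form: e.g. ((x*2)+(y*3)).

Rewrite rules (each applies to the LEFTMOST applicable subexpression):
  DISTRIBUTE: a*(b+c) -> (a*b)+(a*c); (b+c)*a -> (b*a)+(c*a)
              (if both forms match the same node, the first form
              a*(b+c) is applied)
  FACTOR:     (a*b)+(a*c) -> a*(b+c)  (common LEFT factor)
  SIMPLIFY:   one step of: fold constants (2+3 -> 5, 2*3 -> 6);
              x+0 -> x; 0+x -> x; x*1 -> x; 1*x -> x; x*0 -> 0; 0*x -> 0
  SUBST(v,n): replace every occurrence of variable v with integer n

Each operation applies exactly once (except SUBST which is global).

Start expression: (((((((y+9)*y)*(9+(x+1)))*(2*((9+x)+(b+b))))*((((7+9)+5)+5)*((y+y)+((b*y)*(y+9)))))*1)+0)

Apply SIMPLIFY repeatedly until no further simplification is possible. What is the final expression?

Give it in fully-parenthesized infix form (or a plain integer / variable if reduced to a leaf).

Start: (((((((y+9)*y)*(9+(x+1)))*(2*((9+x)+(b+b))))*((((7+9)+5)+5)*((y+y)+((b*y)*(y+9)))))*1)+0)
Step 1: at root: (((((((y+9)*y)*(9+(x+1)))*(2*((9+x)+(b+b))))*((((7+9)+5)+5)*((y+y)+((b*y)*(y+9)))))*1)+0) -> ((((((y+9)*y)*(9+(x+1)))*(2*((9+x)+(b+b))))*((((7+9)+5)+5)*((y+y)+((b*y)*(y+9)))))*1); overall: (((((((y+9)*y)*(9+(x+1)))*(2*((9+x)+(b+b))))*((((7+9)+5)+5)*((y+y)+((b*y)*(y+9)))))*1)+0) -> ((((((y+9)*y)*(9+(x+1)))*(2*((9+x)+(b+b))))*((((7+9)+5)+5)*((y+y)+((b*y)*(y+9)))))*1)
Step 2: at root: ((((((y+9)*y)*(9+(x+1)))*(2*((9+x)+(b+b))))*((((7+9)+5)+5)*((y+y)+((b*y)*(y+9)))))*1) -> (((((y+9)*y)*(9+(x+1)))*(2*((9+x)+(b+b))))*((((7+9)+5)+5)*((y+y)+((b*y)*(y+9))))); overall: ((((((y+9)*y)*(9+(x+1)))*(2*((9+x)+(b+b))))*((((7+9)+5)+5)*((y+y)+((b*y)*(y+9)))))*1) -> (((((y+9)*y)*(9+(x+1)))*(2*((9+x)+(b+b))))*((((7+9)+5)+5)*((y+y)+((b*y)*(y+9)))))
Step 3: at RLLL: (7+9) -> 16; overall: (((((y+9)*y)*(9+(x+1)))*(2*((9+x)+(b+b))))*((((7+9)+5)+5)*((y+y)+((b*y)*(y+9))))) -> (((((y+9)*y)*(9+(x+1)))*(2*((9+x)+(b+b))))*(((16+5)+5)*((y+y)+((b*y)*(y+9)))))
Step 4: at RLL: (16+5) -> 21; overall: (((((y+9)*y)*(9+(x+1)))*(2*((9+x)+(b+b))))*(((16+5)+5)*((y+y)+((b*y)*(y+9))))) -> (((((y+9)*y)*(9+(x+1)))*(2*((9+x)+(b+b))))*((21+5)*((y+y)+((b*y)*(y+9)))))
Step 5: at RL: (21+5) -> 26; overall: (((((y+9)*y)*(9+(x+1)))*(2*((9+x)+(b+b))))*((21+5)*((y+y)+((b*y)*(y+9))))) -> (((((y+9)*y)*(9+(x+1)))*(2*((9+x)+(b+b))))*(26*((y+y)+((b*y)*(y+9)))))
Fixed point: (((((y+9)*y)*(9+(x+1)))*(2*((9+x)+(b+b))))*(26*((y+y)+((b*y)*(y+9)))))

Answer: (((((y+9)*y)*(9+(x+1)))*(2*((9+x)+(b+b))))*(26*((y+y)+((b*y)*(y+9)))))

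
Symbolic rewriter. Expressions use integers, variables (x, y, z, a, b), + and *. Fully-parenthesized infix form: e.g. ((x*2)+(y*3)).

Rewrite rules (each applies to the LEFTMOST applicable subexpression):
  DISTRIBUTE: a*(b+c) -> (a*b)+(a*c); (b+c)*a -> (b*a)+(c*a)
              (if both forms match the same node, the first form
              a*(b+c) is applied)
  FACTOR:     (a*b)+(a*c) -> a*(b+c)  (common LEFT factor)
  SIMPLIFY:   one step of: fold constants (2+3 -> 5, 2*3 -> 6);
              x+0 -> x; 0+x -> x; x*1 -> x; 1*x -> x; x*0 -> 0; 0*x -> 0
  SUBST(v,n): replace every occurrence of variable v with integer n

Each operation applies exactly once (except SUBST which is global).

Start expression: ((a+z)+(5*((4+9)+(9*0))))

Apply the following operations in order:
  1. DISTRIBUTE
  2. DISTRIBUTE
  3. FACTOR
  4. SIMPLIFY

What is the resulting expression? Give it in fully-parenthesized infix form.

Start: ((a+z)+(5*((4+9)+(9*0))))
Apply DISTRIBUTE at R (target: (5*((4+9)+(9*0)))): ((a+z)+(5*((4+9)+(9*0)))) -> ((a+z)+((5*(4+9))+(5*(9*0))))
Apply DISTRIBUTE at RL (target: (5*(4+9))): ((a+z)+((5*(4+9))+(5*(9*0)))) -> ((a+z)+(((5*4)+(5*9))+(5*(9*0))))
Apply FACTOR at RL (target: ((5*4)+(5*9))): ((a+z)+(((5*4)+(5*9))+(5*(9*0)))) -> ((a+z)+((5*(4+9))+(5*(9*0))))
Apply SIMPLIFY at RLR (target: (4+9)): ((a+z)+((5*(4+9))+(5*(9*0)))) -> ((a+z)+((5*13)+(5*(9*0))))

Answer: ((a+z)+((5*13)+(5*(9*0))))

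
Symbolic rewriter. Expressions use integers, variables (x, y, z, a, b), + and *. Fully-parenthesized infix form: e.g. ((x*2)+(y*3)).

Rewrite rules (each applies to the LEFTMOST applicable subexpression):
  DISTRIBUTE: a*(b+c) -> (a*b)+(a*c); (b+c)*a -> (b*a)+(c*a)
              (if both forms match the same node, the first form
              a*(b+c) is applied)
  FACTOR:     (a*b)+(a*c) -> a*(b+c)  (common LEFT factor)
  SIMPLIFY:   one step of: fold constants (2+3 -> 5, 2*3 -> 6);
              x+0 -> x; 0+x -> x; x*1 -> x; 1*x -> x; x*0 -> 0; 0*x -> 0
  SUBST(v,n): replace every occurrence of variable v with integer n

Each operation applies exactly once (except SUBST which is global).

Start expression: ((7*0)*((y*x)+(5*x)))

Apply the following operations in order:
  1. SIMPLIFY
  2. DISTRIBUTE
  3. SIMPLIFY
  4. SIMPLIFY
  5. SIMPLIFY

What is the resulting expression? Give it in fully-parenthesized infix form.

Answer: 0

Derivation:
Start: ((7*0)*((y*x)+(5*x)))
Apply SIMPLIFY at L (target: (7*0)): ((7*0)*((y*x)+(5*x))) -> (0*((y*x)+(5*x)))
Apply DISTRIBUTE at root (target: (0*((y*x)+(5*x)))): (0*((y*x)+(5*x))) -> ((0*(y*x))+(0*(5*x)))
Apply SIMPLIFY at L (target: (0*(y*x))): ((0*(y*x))+(0*(5*x))) -> (0+(0*(5*x)))
Apply SIMPLIFY at root (target: (0+(0*(5*x)))): (0+(0*(5*x))) -> (0*(5*x))
Apply SIMPLIFY at root (target: (0*(5*x))): (0*(5*x)) -> 0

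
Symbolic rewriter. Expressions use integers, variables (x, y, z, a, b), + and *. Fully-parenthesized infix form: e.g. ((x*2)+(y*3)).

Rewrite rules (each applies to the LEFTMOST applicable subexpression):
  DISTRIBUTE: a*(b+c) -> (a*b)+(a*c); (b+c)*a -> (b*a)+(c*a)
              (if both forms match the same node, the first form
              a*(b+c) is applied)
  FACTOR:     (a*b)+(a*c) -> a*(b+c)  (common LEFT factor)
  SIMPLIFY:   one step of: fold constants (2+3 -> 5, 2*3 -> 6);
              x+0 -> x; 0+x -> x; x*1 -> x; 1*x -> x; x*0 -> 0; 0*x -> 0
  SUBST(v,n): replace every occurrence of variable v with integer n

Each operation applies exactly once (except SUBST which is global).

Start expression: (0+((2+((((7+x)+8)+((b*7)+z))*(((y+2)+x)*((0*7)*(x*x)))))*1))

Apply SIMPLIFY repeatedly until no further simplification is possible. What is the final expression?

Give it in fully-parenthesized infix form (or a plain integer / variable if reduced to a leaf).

Start: (0+((2+((((7+x)+8)+((b*7)+z))*(((y+2)+x)*((0*7)*(x*x)))))*1))
Step 1: at root: (0+((2+((((7+x)+8)+((b*7)+z))*(((y+2)+x)*((0*7)*(x*x)))))*1)) -> ((2+((((7+x)+8)+((b*7)+z))*(((y+2)+x)*((0*7)*(x*x)))))*1); overall: (0+((2+((((7+x)+8)+((b*7)+z))*(((y+2)+x)*((0*7)*(x*x)))))*1)) -> ((2+((((7+x)+8)+((b*7)+z))*(((y+2)+x)*((0*7)*(x*x)))))*1)
Step 2: at root: ((2+((((7+x)+8)+((b*7)+z))*(((y+2)+x)*((0*7)*(x*x)))))*1) -> (2+((((7+x)+8)+((b*7)+z))*(((y+2)+x)*((0*7)*(x*x))))); overall: ((2+((((7+x)+8)+((b*7)+z))*(((y+2)+x)*((0*7)*(x*x)))))*1) -> (2+((((7+x)+8)+((b*7)+z))*(((y+2)+x)*((0*7)*(x*x)))))
Step 3: at RRRL: (0*7) -> 0; overall: (2+((((7+x)+8)+((b*7)+z))*(((y+2)+x)*((0*7)*(x*x))))) -> (2+((((7+x)+8)+((b*7)+z))*(((y+2)+x)*(0*(x*x)))))
Step 4: at RRR: (0*(x*x)) -> 0; overall: (2+((((7+x)+8)+((b*7)+z))*(((y+2)+x)*(0*(x*x))))) -> (2+((((7+x)+8)+((b*7)+z))*(((y+2)+x)*0)))
Step 5: at RR: (((y+2)+x)*0) -> 0; overall: (2+((((7+x)+8)+((b*7)+z))*(((y+2)+x)*0))) -> (2+((((7+x)+8)+((b*7)+z))*0))
Step 6: at R: ((((7+x)+8)+((b*7)+z))*0) -> 0; overall: (2+((((7+x)+8)+((b*7)+z))*0)) -> (2+0)
Step 7: at root: (2+0) -> 2; overall: (2+0) -> 2
Fixed point: 2

Answer: 2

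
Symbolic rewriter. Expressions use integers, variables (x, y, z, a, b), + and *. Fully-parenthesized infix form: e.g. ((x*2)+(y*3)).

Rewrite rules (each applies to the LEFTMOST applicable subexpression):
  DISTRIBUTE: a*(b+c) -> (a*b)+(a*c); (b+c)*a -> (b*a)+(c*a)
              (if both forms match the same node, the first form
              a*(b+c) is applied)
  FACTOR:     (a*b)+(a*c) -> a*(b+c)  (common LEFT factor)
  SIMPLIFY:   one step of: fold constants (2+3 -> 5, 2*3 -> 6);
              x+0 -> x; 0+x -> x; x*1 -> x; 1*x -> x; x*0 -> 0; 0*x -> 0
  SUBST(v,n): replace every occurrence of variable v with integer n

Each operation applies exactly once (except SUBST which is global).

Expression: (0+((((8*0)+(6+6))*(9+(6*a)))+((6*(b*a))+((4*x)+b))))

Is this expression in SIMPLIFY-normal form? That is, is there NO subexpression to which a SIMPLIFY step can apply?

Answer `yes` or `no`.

Expression: (0+((((8*0)+(6+6))*(9+(6*a)))+((6*(b*a))+((4*x)+b))))
Scanning for simplifiable subexpressions (pre-order)...
  at root: (0+((((8*0)+(6+6))*(9+(6*a)))+((6*(b*a))+((4*x)+b)))) (SIMPLIFIABLE)
  at R: ((((8*0)+(6+6))*(9+(6*a)))+((6*(b*a))+((4*x)+b))) (not simplifiable)
  at RL: (((8*0)+(6+6))*(9+(6*a))) (not simplifiable)
  at RLL: ((8*0)+(6+6)) (not simplifiable)
  at RLLL: (8*0) (SIMPLIFIABLE)
  at RLLR: (6+6) (SIMPLIFIABLE)
  at RLR: (9+(6*a)) (not simplifiable)
  at RLRR: (6*a) (not simplifiable)
  at RR: ((6*(b*a))+((4*x)+b)) (not simplifiable)
  at RRL: (6*(b*a)) (not simplifiable)
  at RRLR: (b*a) (not simplifiable)
  at RRR: ((4*x)+b) (not simplifiable)
  at RRRL: (4*x) (not simplifiable)
Found simplifiable subexpr at path root: (0+((((8*0)+(6+6))*(9+(6*a)))+((6*(b*a))+((4*x)+b))))
One SIMPLIFY step would give: ((((8*0)+(6+6))*(9+(6*a)))+((6*(b*a))+((4*x)+b)))
-> NOT in normal form.

Answer: no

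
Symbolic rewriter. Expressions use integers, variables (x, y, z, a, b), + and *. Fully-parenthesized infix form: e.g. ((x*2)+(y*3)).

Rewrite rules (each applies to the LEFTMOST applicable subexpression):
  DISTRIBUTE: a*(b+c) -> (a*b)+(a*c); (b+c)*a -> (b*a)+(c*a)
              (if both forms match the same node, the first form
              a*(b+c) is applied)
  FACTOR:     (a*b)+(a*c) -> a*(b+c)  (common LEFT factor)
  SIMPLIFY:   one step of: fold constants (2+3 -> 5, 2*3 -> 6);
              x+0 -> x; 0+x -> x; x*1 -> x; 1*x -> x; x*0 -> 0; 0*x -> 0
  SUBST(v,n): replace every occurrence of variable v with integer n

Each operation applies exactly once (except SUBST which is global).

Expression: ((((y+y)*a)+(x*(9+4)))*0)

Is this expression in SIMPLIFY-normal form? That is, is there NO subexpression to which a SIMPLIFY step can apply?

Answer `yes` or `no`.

Expression: ((((y+y)*a)+(x*(9+4)))*0)
Scanning for simplifiable subexpressions (pre-order)...
  at root: ((((y+y)*a)+(x*(9+4)))*0) (SIMPLIFIABLE)
  at L: (((y+y)*a)+(x*(9+4))) (not simplifiable)
  at LL: ((y+y)*a) (not simplifiable)
  at LLL: (y+y) (not simplifiable)
  at LR: (x*(9+4)) (not simplifiable)
  at LRR: (9+4) (SIMPLIFIABLE)
Found simplifiable subexpr at path root: ((((y+y)*a)+(x*(9+4)))*0)
One SIMPLIFY step would give: 0
-> NOT in normal form.

Answer: no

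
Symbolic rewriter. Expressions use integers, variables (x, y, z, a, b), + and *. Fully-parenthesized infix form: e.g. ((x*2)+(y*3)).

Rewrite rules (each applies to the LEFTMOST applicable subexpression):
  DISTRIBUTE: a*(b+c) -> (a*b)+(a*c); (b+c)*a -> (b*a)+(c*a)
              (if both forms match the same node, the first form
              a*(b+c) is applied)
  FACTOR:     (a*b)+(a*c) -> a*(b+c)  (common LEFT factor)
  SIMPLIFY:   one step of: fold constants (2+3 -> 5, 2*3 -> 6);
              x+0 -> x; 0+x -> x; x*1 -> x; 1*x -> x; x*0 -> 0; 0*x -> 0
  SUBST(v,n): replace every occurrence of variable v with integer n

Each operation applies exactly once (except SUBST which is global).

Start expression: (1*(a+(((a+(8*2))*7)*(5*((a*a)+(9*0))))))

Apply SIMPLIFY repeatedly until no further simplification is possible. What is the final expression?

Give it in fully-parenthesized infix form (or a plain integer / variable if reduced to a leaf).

Start: (1*(a+(((a+(8*2))*7)*(5*((a*a)+(9*0))))))
Step 1: at root: (1*(a+(((a+(8*2))*7)*(5*((a*a)+(9*0)))))) -> (a+(((a+(8*2))*7)*(5*((a*a)+(9*0))))); overall: (1*(a+(((a+(8*2))*7)*(5*((a*a)+(9*0)))))) -> (a+(((a+(8*2))*7)*(5*((a*a)+(9*0)))))
Step 2: at RLLR: (8*2) -> 16; overall: (a+(((a+(8*2))*7)*(5*((a*a)+(9*0))))) -> (a+(((a+16)*7)*(5*((a*a)+(9*0)))))
Step 3: at RRRR: (9*0) -> 0; overall: (a+(((a+16)*7)*(5*((a*a)+(9*0))))) -> (a+(((a+16)*7)*(5*((a*a)+0))))
Step 4: at RRR: ((a*a)+0) -> (a*a); overall: (a+(((a+16)*7)*(5*((a*a)+0)))) -> (a+(((a+16)*7)*(5*(a*a))))
Fixed point: (a+(((a+16)*7)*(5*(a*a))))

Answer: (a+(((a+16)*7)*(5*(a*a))))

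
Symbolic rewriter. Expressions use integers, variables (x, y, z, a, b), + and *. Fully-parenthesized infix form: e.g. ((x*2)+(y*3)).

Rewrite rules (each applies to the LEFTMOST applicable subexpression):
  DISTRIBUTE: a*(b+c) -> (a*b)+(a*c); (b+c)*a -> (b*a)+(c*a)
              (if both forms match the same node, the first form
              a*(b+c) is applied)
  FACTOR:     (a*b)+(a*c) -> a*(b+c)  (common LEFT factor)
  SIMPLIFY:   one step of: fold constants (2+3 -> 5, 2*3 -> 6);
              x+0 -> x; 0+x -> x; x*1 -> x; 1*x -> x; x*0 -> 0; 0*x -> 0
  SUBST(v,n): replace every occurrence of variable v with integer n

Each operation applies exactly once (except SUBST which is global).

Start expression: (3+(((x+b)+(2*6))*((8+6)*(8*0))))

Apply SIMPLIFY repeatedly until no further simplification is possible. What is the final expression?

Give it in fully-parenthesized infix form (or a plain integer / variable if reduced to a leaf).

Answer: 3

Derivation:
Start: (3+(((x+b)+(2*6))*((8+6)*(8*0))))
Step 1: at RLR: (2*6) -> 12; overall: (3+(((x+b)+(2*6))*((8+6)*(8*0)))) -> (3+(((x+b)+12)*((8+6)*(8*0))))
Step 2: at RRL: (8+6) -> 14; overall: (3+(((x+b)+12)*((8+6)*(8*0)))) -> (3+(((x+b)+12)*(14*(8*0))))
Step 3: at RRR: (8*0) -> 0; overall: (3+(((x+b)+12)*(14*(8*0)))) -> (3+(((x+b)+12)*(14*0)))
Step 4: at RR: (14*0) -> 0; overall: (3+(((x+b)+12)*(14*0))) -> (3+(((x+b)+12)*0))
Step 5: at R: (((x+b)+12)*0) -> 0; overall: (3+(((x+b)+12)*0)) -> (3+0)
Step 6: at root: (3+0) -> 3; overall: (3+0) -> 3
Fixed point: 3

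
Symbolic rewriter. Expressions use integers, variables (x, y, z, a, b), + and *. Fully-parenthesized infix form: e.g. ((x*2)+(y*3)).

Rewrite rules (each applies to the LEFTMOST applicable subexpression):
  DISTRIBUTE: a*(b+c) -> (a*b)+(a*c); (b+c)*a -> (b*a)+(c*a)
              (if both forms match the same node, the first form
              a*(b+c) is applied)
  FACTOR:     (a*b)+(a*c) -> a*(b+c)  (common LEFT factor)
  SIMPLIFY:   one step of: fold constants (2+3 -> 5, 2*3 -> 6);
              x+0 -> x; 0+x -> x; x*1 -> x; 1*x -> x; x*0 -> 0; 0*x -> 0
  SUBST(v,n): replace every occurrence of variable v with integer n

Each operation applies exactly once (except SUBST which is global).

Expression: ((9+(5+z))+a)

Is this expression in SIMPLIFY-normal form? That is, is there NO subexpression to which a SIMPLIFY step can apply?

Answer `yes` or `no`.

Expression: ((9+(5+z))+a)
Scanning for simplifiable subexpressions (pre-order)...
  at root: ((9+(5+z))+a) (not simplifiable)
  at L: (9+(5+z)) (not simplifiable)
  at LR: (5+z) (not simplifiable)
Result: no simplifiable subexpression found -> normal form.

Answer: yes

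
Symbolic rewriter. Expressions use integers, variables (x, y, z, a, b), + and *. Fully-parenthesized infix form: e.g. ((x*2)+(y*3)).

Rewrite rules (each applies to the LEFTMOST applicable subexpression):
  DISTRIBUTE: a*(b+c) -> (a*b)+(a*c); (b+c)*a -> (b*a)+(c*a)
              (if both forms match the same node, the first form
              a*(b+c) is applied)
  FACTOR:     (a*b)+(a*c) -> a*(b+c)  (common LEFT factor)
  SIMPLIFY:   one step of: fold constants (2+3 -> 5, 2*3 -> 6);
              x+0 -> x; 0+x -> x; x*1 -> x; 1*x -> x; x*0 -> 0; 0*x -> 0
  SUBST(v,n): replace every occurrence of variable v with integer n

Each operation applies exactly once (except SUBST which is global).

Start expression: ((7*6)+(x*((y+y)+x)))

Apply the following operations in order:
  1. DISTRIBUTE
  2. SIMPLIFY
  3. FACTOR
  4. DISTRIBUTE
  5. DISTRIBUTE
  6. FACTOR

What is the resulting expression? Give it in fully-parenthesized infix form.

Answer: (42+((x*(y+y))+(x*x)))

Derivation:
Start: ((7*6)+(x*((y+y)+x)))
Apply DISTRIBUTE at R (target: (x*((y+y)+x))): ((7*6)+(x*((y+y)+x))) -> ((7*6)+((x*(y+y))+(x*x)))
Apply SIMPLIFY at L (target: (7*6)): ((7*6)+((x*(y+y))+(x*x))) -> (42+((x*(y+y))+(x*x)))
Apply FACTOR at R (target: ((x*(y+y))+(x*x))): (42+((x*(y+y))+(x*x))) -> (42+(x*((y+y)+x)))
Apply DISTRIBUTE at R (target: (x*((y+y)+x))): (42+(x*((y+y)+x))) -> (42+((x*(y+y))+(x*x)))
Apply DISTRIBUTE at RL (target: (x*(y+y))): (42+((x*(y+y))+(x*x))) -> (42+(((x*y)+(x*y))+(x*x)))
Apply FACTOR at RL (target: ((x*y)+(x*y))): (42+(((x*y)+(x*y))+(x*x))) -> (42+((x*(y+y))+(x*x)))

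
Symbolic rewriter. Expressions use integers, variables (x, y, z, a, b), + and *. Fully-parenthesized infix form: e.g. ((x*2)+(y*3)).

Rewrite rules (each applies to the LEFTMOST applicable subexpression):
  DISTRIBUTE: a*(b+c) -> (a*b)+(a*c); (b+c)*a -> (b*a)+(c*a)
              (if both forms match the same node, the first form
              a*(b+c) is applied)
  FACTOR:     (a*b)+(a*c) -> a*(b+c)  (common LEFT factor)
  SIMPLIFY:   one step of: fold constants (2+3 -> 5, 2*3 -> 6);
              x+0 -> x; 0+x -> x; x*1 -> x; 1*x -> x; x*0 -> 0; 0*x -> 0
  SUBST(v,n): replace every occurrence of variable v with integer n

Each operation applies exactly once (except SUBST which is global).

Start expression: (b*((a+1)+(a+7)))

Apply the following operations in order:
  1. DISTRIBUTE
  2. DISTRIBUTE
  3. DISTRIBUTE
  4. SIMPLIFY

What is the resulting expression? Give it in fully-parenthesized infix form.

Start: (b*((a+1)+(a+7)))
Apply DISTRIBUTE at root (target: (b*((a+1)+(a+7)))): (b*((a+1)+(a+7))) -> ((b*(a+1))+(b*(a+7)))
Apply DISTRIBUTE at L (target: (b*(a+1))): ((b*(a+1))+(b*(a+7))) -> (((b*a)+(b*1))+(b*(a+7)))
Apply DISTRIBUTE at R (target: (b*(a+7))): (((b*a)+(b*1))+(b*(a+7))) -> (((b*a)+(b*1))+((b*a)+(b*7)))
Apply SIMPLIFY at LR (target: (b*1)): (((b*a)+(b*1))+((b*a)+(b*7))) -> (((b*a)+b)+((b*a)+(b*7)))

Answer: (((b*a)+b)+((b*a)+(b*7)))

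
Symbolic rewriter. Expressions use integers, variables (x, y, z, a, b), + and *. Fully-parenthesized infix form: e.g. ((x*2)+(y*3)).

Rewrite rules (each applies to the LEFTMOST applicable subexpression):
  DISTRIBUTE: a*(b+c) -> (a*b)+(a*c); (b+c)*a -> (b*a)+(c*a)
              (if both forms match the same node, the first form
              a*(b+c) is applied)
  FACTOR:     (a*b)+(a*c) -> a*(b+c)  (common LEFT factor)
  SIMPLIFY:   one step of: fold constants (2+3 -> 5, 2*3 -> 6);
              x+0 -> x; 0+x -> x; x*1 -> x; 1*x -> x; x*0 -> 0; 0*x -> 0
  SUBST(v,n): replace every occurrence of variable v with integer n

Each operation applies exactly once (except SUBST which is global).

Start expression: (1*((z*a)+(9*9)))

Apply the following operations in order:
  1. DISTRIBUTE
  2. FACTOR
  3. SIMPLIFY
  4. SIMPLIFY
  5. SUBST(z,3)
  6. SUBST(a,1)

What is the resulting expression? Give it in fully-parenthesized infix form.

Answer: ((3*1)+81)

Derivation:
Start: (1*((z*a)+(9*9)))
Apply DISTRIBUTE at root (target: (1*((z*a)+(9*9)))): (1*((z*a)+(9*9))) -> ((1*(z*a))+(1*(9*9)))
Apply FACTOR at root (target: ((1*(z*a))+(1*(9*9)))): ((1*(z*a))+(1*(9*9))) -> (1*((z*a)+(9*9)))
Apply SIMPLIFY at root (target: (1*((z*a)+(9*9)))): (1*((z*a)+(9*9))) -> ((z*a)+(9*9))
Apply SIMPLIFY at R (target: (9*9)): ((z*a)+(9*9)) -> ((z*a)+81)
Apply SUBST(z,3): ((z*a)+81) -> ((3*a)+81)
Apply SUBST(a,1): ((3*a)+81) -> ((3*1)+81)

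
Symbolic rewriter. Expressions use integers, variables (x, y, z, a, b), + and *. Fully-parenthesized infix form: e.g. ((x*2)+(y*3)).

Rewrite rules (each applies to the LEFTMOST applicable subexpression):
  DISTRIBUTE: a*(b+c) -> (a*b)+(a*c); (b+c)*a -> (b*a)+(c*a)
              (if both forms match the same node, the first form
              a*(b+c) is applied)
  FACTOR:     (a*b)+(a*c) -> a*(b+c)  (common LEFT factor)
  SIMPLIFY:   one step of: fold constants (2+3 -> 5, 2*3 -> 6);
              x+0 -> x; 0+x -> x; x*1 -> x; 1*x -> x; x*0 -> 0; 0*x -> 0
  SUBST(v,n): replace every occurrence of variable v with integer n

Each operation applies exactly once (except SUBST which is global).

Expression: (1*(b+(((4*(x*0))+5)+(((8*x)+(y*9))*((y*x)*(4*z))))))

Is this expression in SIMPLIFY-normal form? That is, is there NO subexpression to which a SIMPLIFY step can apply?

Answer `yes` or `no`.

Answer: no

Derivation:
Expression: (1*(b+(((4*(x*0))+5)+(((8*x)+(y*9))*((y*x)*(4*z))))))
Scanning for simplifiable subexpressions (pre-order)...
  at root: (1*(b+(((4*(x*0))+5)+(((8*x)+(y*9))*((y*x)*(4*z)))))) (SIMPLIFIABLE)
  at R: (b+(((4*(x*0))+5)+(((8*x)+(y*9))*((y*x)*(4*z))))) (not simplifiable)
  at RR: (((4*(x*0))+5)+(((8*x)+(y*9))*((y*x)*(4*z)))) (not simplifiable)
  at RRL: ((4*(x*0))+5) (not simplifiable)
  at RRLL: (4*(x*0)) (not simplifiable)
  at RRLLR: (x*0) (SIMPLIFIABLE)
  at RRR: (((8*x)+(y*9))*((y*x)*(4*z))) (not simplifiable)
  at RRRL: ((8*x)+(y*9)) (not simplifiable)
  at RRRLL: (8*x) (not simplifiable)
  at RRRLR: (y*9) (not simplifiable)
  at RRRR: ((y*x)*(4*z)) (not simplifiable)
  at RRRRL: (y*x) (not simplifiable)
  at RRRRR: (4*z) (not simplifiable)
Found simplifiable subexpr at path root: (1*(b+(((4*(x*0))+5)+(((8*x)+(y*9))*((y*x)*(4*z))))))
One SIMPLIFY step would give: (b+(((4*(x*0))+5)+(((8*x)+(y*9))*((y*x)*(4*z)))))
-> NOT in normal form.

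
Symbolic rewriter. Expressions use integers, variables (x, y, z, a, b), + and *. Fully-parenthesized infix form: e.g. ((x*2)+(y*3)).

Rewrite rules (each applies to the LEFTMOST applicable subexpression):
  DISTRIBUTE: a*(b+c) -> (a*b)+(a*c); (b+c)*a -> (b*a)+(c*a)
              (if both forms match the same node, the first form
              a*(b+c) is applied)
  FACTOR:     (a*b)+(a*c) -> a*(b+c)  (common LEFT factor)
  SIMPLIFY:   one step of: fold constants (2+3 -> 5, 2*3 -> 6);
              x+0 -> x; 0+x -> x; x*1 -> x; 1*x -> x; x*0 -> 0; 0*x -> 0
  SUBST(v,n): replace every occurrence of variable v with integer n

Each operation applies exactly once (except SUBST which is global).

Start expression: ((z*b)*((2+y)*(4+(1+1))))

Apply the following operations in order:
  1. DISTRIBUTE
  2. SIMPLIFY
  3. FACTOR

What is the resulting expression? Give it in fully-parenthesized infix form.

Answer: ((z*b)*((2+y)*(4+2)))

Derivation:
Start: ((z*b)*((2+y)*(4+(1+1))))
Apply DISTRIBUTE at R (target: ((2+y)*(4+(1+1)))): ((z*b)*((2+y)*(4+(1+1)))) -> ((z*b)*(((2+y)*4)+((2+y)*(1+1))))
Apply SIMPLIFY at RRR (target: (1+1)): ((z*b)*(((2+y)*4)+((2+y)*(1+1)))) -> ((z*b)*(((2+y)*4)+((2+y)*2)))
Apply FACTOR at R (target: (((2+y)*4)+((2+y)*2))): ((z*b)*(((2+y)*4)+((2+y)*2))) -> ((z*b)*((2+y)*(4+2)))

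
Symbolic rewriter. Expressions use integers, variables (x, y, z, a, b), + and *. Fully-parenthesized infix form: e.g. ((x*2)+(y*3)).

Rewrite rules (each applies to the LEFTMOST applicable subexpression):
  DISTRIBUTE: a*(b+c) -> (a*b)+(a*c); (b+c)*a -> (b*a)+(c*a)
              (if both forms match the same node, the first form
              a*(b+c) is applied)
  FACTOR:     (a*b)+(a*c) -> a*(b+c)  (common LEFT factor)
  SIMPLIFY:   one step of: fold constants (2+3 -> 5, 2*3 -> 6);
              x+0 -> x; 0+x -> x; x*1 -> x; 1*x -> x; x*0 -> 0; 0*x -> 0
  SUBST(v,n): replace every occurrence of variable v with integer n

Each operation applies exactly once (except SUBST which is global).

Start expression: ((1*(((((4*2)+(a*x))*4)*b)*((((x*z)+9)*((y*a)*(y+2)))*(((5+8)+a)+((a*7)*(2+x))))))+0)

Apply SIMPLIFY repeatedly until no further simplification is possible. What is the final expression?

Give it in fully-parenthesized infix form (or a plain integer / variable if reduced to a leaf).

Answer: ((((8+(a*x))*4)*b)*((((x*z)+9)*((y*a)*(y+2)))*((13+a)+((a*7)*(2+x)))))

Derivation:
Start: ((1*(((((4*2)+(a*x))*4)*b)*((((x*z)+9)*((y*a)*(y+2)))*(((5+8)+a)+((a*7)*(2+x))))))+0)
Step 1: at root: ((1*(((((4*2)+(a*x))*4)*b)*((((x*z)+9)*((y*a)*(y+2)))*(((5+8)+a)+((a*7)*(2+x))))))+0) -> (1*(((((4*2)+(a*x))*4)*b)*((((x*z)+9)*((y*a)*(y+2)))*(((5+8)+a)+((a*7)*(2+x)))))); overall: ((1*(((((4*2)+(a*x))*4)*b)*((((x*z)+9)*((y*a)*(y+2)))*(((5+8)+a)+((a*7)*(2+x))))))+0) -> (1*(((((4*2)+(a*x))*4)*b)*((((x*z)+9)*((y*a)*(y+2)))*(((5+8)+a)+((a*7)*(2+x))))))
Step 2: at root: (1*(((((4*2)+(a*x))*4)*b)*((((x*z)+9)*((y*a)*(y+2)))*(((5+8)+a)+((a*7)*(2+x)))))) -> (((((4*2)+(a*x))*4)*b)*((((x*z)+9)*((y*a)*(y+2)))*(((5+8)+a)+((a*7)*(2+x))))); overall: (1*(((((4*2)+(a*x))*4)*b)*((((x*z)+9)*((y*a)*(y+2)))*(((5+8)+a)+((a*7)*(2+x)))))) -> (((((4*2)+(a*x))*4)*b)*((((x*z)+9)*((y*a)*(y+2)))*(((5+8)+a)+((a*7)*(2+x)))))
Step 3: at LLLL: (4*2) -> 8; overall: (((((4*2)+(a*x))*4)*b)*((((x*z)+9)*((y*a)*(y+2)))*(((5+8)+a)+((a*7)*(2+x))))) -> ((((8+(a*x))*4)*b)*((((x*z)+9)*((y*a)*(y+2)))*(((5+8)+a)+((a*7)*(2+x)))))
Step 4: at RRLL: (5+8) -> 13; overall: ((((8+(a*x))*4)*b)*((((x*z)+9)*((y*a)*(y+2)))*(((5+8)+a)+((a*7)*(2+x))))) -> ((((8+(a*x))*4)*b)*((((x*z)+9)*((y*a)*(y+2)))*((13+a)+((a*7)*(2+x)))))
Fixed point: ((((8+(a*x))*4)*b)*((((x*z)+9)*((y*a)*(y+2)))*((13+a)+((a*7)*(2+x)))))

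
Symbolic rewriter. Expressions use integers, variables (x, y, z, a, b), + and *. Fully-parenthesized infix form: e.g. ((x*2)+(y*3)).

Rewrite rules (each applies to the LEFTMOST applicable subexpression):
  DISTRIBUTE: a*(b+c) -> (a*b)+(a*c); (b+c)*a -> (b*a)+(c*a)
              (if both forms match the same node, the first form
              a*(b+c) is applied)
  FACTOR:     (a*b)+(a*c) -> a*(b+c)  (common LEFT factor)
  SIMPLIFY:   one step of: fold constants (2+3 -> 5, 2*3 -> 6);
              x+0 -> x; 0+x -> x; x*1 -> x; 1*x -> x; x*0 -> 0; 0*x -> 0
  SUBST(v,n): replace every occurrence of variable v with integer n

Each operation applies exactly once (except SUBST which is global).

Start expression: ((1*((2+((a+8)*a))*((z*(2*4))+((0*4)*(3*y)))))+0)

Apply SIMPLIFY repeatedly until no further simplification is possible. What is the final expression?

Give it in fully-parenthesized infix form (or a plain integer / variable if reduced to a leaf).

Start: ((1*((2+((a+8)*a))*((z*(2*4))+((0*4)*(3*y)))))+0)
Step 1: at root: ((1*((2+((a+8)*a))*((z*(2*4))+((0*4)*(3*y)))))+0) -> (1*((2+((a+8)*a))*((z*(2*4))+((0*4)*(3*y))))); overall: ((1*((2+((a+8)*a))*((z*(2*4))+((0*4)*(3*y)))))+0) -> (1*((2+((a+8)*a))*((z*(2*4))+((0*4)*(3*y)))))
Step 2: at root: (1*((2+((a+8)*a))*((z*(2*4))+((0*4)*(3*y))))) -> ((2+((a+8)*a))*((z*(2*4))+((0*4)*(3*y)))); overall: (1*((2+((a+8)*a))*((z*(2*4))+((0*4)*(3*y))))) -> ((2+((a+8)*a))*((z*(2*4))+((0*4)*(3*y))))
Step 3: at RLR: (2*4) -> 8; overall: ((2+((a+8)*a))*((z*(2*4))+((0*4)*(3*y)))) -> ((2+((a+8)*a))*((z*8)+((0*4)*(3*y))))
Step 4: at RRL: (0*4) -> 0; overall: ((2+((a+8)*a))*((z*8)+((0*4)*(3*y)))) -> ((2+((a+8)*a))*((z*8)+(0*(3*y))))
Step 5: at RR: (0*(3*y)) -> 0; overall: ((2+((a+8)*a))*((z*8)+(0*(3*y)))) -> ((2+((a+8)*a))*((z*8)+0))
Step 6: at R: ((z*8)+0) -> (z*8); overall: ((2+((a+8)*a))*((z*8)+0)) -> ((2+((a+8)*a))*(z*8))
Fixed point: ((2+((a+8)*a))*(z*8))

Answer: ((2+((a+8)*a))*(z*8))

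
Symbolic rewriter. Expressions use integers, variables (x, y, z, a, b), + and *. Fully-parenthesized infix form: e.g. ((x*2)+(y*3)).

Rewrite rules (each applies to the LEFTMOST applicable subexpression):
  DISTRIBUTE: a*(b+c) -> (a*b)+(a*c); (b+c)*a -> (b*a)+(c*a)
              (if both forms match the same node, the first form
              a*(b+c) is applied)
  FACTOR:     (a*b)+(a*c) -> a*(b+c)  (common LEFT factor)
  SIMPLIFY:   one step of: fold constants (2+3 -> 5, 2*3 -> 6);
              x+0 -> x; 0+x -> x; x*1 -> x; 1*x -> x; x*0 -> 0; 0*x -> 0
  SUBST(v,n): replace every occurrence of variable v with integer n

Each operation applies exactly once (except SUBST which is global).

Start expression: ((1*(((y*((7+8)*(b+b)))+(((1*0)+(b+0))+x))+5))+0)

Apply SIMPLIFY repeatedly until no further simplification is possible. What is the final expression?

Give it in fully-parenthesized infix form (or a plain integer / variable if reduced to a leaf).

Answer: (((y*(15*(b+b)))+(b+x))+5)

Derivation:
Start: ((1*(((y*((7+8)*(b+b)))+(((1*0)+(b+0))+x))+5))+0)
Step 1: at root: ((1*(((y*((7+8)*(b+b)))+(((1*0)+(b+0))+x))+5))+0) -> (1*(((y*((7+8)*(b+b)))+(((1*0)+(b+0))+x))+5)); overall: ((1*(((y*((7+8)*(b+b)))+(((1*0)+(b+0))+x))+5))+0) -> (1*(((y*((7+8)*(b+b)))+(((1*0)+(b+0))+x))+5))
Step 2: at root: (1*(((y*((7+8)*(b+b)))+(((1*0)+(b+0))+x))+5)) -> (((y*((7+8)*(b+b)))+(((1*0)+(b+0))+x))+5); overall: (1*(((y*((7+8)*(b+b)))+(((1*0)+(b+0))+x))+5)) -> (((y*((7+8)*(b+b)))+(((1*0)+(b+0))+x))+5)
Step 3: at LLRL: (7+8) -> 15; overall: (((y*((7+8)*(b+b)))+(((1*0)+(b+0))+x))+5) -> (((y*(15*(b+b)))+(((1*0)+(b+0))+x))+5)
Step 4: at LRLL: (1*0) -> 0; overall: (((y*(15*(b+b)))+(((1*0)+(b+0))+x))+5) -> (((y*(15*(b+b)))+((0+(b+0))+x))+5)
Step 5: at LRL: (0+(b+0)) -> (b+0); overall: (((y*(15*(b+b)))+((0+(b+0))+x))+5) -> (((y*(15*(b+b)))+((b+0)+x))+5)
Step 6: at LRL: (b+0) -> b; overall: (((y*(15*(b+b)))+((b+0)+x))+5) -> (((y*(15*(b+b)))+(b+x))+5)
Fixed point: (((y*(15*(b+b)))+(b+x))+5)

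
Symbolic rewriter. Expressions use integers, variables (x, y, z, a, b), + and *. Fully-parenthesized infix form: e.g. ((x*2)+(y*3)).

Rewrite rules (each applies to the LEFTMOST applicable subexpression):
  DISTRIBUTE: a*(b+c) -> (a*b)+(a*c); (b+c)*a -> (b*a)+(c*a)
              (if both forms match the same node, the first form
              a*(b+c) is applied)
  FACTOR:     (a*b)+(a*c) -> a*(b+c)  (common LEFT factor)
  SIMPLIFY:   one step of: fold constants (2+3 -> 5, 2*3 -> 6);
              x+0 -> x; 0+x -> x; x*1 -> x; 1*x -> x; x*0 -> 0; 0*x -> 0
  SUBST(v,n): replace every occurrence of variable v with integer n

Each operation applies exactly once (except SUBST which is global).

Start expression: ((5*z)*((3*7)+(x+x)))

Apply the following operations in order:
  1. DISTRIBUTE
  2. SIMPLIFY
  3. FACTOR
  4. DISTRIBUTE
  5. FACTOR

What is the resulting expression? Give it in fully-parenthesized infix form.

Start: ((5*z)*((3*7)+(x+x)))
Apply DISTRIBUTE at root (target: ((5*z)*((3*7)+(x+x)))): ((5*z)*((3*7)+(x+x))) -> (((5*z)*(3*7))+((5*z)*(x+x)))
Apply SIMPLIFY at LR (target: (3*7)): (((5*z)*(3*7))+((5*z)*(x+x))) -> (((5*z)*21)+((5*z)*(x+x)))
Apply FACTOR at root (target: (((5*z)*21)+((5*z)*(x+x)))): (((5*z)*21)+((5*z)*(x+x))) -> ((5*z)*(21+(x+x)))
Apply DISTRIBUTE at root (target: ((5*z)*(21+(x+x)))): ((5*z)*(21+(x+x))) -> (((5*z)*21)+((5*z)*(x+x)))
Apply FACTOR at root (target: (((5*z)*21)+((5*z)*(x+x)))): (((5*z)*21)+((5*z)*(x+x))) -> ((5*z)*(21+(x+x)))

Answer: ((5*z)*(21+(x+x)))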